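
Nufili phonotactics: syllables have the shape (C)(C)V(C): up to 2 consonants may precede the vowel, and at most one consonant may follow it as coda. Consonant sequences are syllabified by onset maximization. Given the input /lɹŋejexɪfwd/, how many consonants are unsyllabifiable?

Syllabifying with onset maximization leaves /l/, /w/, /d/ stranded (at most one coda consonant is licensed; onsets may contain at most 2 consonants).

3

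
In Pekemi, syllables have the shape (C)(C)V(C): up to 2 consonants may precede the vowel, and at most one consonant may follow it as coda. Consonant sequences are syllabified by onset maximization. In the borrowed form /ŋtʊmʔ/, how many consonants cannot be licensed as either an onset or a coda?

1

Syllabifying with onset maximization leaves /ʔ/ stranded (at most one coda consonant is licensed; onsets may contain at most 2 consonants).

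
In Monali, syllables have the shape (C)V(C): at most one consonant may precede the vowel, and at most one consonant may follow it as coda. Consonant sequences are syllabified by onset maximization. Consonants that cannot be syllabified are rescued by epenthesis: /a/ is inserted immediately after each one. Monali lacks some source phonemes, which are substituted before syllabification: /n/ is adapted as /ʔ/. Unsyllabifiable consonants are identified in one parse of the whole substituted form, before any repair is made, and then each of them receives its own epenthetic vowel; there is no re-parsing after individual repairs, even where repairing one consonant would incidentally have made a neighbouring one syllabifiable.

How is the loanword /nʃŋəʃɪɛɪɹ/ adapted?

Substitution: /n/ → /ʔ/, giving /ʔʃŋəʃɪɛɪɹ/.
Under (C)V(C), the unsyllabifiable consonants are /ʔ/, /ʃ/ (at most one coda consonant is licensed; onsets are limited to one consonant).
Inserting the epenthetic vowel yields /ʔ/ → /ʔa/, /ʃ/ → /ʃa/.

ʔaʃaŋəʃɪɛɪɹ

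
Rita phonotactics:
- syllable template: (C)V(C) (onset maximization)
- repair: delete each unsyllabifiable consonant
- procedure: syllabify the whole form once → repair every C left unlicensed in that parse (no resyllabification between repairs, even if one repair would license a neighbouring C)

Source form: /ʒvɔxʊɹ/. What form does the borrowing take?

Under (C)V(C), the unsyllabifiable consonants are /ʒ/ (at most one coda consonant is licensed; onsets are limited to one consonant).
Deletion applies to /ʒ/.

vɔxʊɹ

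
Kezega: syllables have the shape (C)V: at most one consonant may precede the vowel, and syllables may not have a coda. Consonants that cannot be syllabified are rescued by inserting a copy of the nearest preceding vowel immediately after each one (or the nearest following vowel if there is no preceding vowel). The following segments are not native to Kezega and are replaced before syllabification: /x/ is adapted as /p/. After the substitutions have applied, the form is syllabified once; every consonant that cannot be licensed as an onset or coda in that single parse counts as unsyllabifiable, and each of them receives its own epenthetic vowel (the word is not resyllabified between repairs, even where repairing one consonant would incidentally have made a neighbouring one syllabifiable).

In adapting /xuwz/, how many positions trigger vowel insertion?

2

After substitution the input is /puwz/.
The unsyllabifiable consonants are /w/, /z/; each receives one epenthetic vowel.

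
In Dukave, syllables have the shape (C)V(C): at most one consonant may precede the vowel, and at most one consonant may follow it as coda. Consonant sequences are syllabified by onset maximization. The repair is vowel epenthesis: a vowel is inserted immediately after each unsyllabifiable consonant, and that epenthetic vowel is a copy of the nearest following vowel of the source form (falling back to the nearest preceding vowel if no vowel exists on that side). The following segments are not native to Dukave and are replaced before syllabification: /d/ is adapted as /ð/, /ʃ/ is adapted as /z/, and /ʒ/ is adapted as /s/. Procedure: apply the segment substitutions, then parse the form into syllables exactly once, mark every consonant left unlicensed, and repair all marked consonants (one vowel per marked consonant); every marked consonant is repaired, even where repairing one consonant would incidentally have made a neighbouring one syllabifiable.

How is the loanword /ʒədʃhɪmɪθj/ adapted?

səðzɪhɪmɪθjɪ

Substitution: /ʒ/ → /s/, /d/ → /ð/, /ʃ/ → /z/, giving /səðzhɪmɪθj/.
The consonants /z/, /j/ cannot be parsed into a legal (C)V(C) syllable (at most one coda consonant is licensed; onsets are limited to one consonant).
Epenthesis after each stranded consonant: /z/ → /zɪ/, /j/ → /jɪ/.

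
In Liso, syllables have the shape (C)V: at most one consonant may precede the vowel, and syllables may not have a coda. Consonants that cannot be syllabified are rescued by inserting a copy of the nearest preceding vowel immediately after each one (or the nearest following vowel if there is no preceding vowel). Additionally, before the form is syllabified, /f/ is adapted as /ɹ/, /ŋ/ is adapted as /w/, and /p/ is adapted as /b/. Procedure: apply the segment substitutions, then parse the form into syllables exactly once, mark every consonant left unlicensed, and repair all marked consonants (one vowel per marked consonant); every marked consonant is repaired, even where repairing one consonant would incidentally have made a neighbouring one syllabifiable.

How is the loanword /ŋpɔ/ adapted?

Substitution: /ŋ/ → /w/, /p/ → /b/, giving /wbɔ/.
Syllabifying with onset maximization leaves /w/ stranded (no codas are permitted; onsets are limited to one consonant).
Inserting the epenthetic vowel yields /w/ → /wɔ/.

wɔbɔ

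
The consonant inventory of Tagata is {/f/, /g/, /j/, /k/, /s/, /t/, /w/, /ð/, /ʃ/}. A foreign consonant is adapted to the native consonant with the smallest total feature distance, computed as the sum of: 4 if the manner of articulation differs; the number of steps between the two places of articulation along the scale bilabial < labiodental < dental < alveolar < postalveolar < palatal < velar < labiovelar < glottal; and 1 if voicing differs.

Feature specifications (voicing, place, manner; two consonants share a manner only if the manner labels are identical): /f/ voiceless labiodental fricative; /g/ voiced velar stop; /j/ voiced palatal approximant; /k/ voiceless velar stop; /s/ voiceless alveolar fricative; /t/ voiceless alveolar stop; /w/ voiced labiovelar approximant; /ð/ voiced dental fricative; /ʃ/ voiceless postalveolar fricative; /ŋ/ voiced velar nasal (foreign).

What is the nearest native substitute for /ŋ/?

g

/g/ is closest: manner differs (nasal→stop, +4), place distance 0 (velar→velar), same voicing; total 4. Next closest is /j/ at distance 5.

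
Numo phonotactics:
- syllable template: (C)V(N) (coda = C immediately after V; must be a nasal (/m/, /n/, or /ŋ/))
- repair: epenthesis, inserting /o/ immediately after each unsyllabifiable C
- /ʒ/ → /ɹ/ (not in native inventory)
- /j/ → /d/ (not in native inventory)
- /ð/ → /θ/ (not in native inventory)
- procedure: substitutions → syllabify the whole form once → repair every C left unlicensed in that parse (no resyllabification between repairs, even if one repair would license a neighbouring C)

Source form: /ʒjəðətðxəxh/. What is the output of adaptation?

ɹodəθətoθoxəxoho

Substitution: /ʒ/ → /ɹ/, /j/ → /d/, /ð/ → /θ/, giving /ɹdəθətθxəxh/.
Syllabifying with onset maximization leaves /ɹ/, /t/, /θ/, /x/, /h/ stranded (only a nasal (/m/, /n/, or /ŋ/) is licensed in coda position; onsets are limited to one consonant).
Inserting the epenthetic vowel yields /ɹ/ → /ɹo/, /t/ → /to/, /θ/ → /θo/, /x/ → /xo/, /h/ → /ho/.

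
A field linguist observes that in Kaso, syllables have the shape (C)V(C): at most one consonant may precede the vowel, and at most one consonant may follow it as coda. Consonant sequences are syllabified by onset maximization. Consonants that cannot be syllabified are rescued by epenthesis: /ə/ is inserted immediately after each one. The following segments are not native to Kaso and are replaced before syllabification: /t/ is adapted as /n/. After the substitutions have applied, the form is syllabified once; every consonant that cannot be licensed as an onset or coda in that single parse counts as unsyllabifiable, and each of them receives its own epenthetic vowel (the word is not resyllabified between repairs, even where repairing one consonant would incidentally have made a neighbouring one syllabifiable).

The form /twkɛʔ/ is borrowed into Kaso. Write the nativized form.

Substitution: /t/ → /n/, giving /nwkɛʔ/.
Syllabifying with onset maximization leaves /n/, /w/ stranded (at most one coda consonant is licensed; onsets are limited to one consonant).
Each unlicensed consonant becomes the onset of a new syllable: /n/ → /nə/, /w/ → /wə/.

nəwəkɛʔ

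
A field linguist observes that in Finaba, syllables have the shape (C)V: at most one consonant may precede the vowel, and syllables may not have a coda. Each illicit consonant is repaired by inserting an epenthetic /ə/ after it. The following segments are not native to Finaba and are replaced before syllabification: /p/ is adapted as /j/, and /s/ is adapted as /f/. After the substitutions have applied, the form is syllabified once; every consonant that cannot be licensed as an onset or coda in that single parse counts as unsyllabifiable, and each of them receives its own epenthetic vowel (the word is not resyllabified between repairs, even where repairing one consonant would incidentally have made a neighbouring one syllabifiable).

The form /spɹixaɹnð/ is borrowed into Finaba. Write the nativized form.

fəjəɹixaɹənəðə

Substitution: /s/ → /f/, /p/ → /j/, giving /fjɹixaɹnð/.
The consonants /f/, /j/, /ɹ/, /n/, /ð/ cannot be parsed into a legal (C)V syllable (no codas are permitted; onsets are limited to one consonant).
Epenthesis after each stranded consonant: /f/ → /fə/, /j/ → /jə/, /ɹ/ → /ɹə/, /n/ → /nə/, /ð/ → /ðə/.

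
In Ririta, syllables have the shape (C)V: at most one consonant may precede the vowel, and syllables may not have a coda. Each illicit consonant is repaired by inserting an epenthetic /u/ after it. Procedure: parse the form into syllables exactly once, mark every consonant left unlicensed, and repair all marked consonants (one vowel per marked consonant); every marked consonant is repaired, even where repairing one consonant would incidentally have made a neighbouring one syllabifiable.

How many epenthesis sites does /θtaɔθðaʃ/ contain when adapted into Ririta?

The unsyllabifiable consonants are /θ/, /θ/, /ʃ/; each receives one epenthetic vowel.

3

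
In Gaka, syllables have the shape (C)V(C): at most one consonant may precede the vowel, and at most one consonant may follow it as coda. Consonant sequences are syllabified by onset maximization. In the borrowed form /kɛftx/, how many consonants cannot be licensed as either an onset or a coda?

2

Under (C)V(C), the unsyllabifiable consonants are /t/, /x/ (at most one coda consonant is licensed; onsets are limited to one consonant).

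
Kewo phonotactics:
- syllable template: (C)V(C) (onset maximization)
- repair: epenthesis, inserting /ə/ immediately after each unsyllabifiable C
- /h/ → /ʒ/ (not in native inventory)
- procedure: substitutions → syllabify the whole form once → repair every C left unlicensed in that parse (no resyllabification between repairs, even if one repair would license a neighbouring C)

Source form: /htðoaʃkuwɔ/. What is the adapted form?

Substitution: /h/ → /ʒ/, giving /ʒtðoaʃkuwɔ/.
Under (C)V(C), the unsyllabifiable consonants are /ʒ/, /t/ (at most one coda consonant is licensed; onsets are limited to one consonant).
Epenthesis after each stranded consonant: /ʒ/ → /ʒə/, /t/ → /tə/.

ʒətəðoaʃkuwɔ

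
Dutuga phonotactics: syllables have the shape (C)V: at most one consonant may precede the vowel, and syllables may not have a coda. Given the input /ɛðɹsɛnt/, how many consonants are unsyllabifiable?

4

Syllabifying with onset maximization leaves /ð/, /ɹ/, /n/, /t/ stranded (no codas are permitted; onsets are limited to one consonant).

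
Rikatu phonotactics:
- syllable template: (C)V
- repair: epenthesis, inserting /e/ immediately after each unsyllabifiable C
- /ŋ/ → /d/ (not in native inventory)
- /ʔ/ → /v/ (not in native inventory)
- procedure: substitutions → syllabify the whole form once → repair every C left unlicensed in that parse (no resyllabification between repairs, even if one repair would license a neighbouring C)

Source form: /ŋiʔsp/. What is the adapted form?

divesepe

Substitution: /ŋ/ → /d/, /ʔ/ → /v/, giving /divsp/.
Syllabifying with onset maximization leaves /v/, /s/, /p/ stranded (no codas are permitted; onsets are limited to one consonant).
Epenthesis after each stranded consonant: /v/ → /ve/, /s/ → /se/, /p/ → /pe/.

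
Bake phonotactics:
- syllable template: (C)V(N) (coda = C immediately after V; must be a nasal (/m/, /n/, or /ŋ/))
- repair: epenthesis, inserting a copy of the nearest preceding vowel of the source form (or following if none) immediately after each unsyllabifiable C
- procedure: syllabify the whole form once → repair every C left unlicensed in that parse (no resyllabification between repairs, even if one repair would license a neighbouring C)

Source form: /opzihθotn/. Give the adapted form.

Syllabifying with onset maximization leaves /p/, /h/, /t/, /n/ stranded (only a nasal (/m/, /n/, or /ŋ/) is licensed in coda position; onsets are limited to one consonant).
Inserting the epenthetic vowel yields /p/ → /po/, /h/ → /hi/, /t/ → /to/, /n/ → /no/.

opozihiθotono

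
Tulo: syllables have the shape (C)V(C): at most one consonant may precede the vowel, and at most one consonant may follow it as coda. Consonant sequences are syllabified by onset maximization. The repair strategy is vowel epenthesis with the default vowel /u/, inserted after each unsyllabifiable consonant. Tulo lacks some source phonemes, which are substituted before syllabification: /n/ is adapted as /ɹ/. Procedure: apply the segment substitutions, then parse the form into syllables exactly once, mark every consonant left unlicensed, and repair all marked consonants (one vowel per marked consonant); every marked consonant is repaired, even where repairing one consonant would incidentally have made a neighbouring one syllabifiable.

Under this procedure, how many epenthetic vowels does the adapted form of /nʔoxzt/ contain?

After substitution the input is /ɹʔoxzt/.
The unsyllabifiable consonants are /ɹ/, /z/, /t/; each receives one epenthetic vowel.

3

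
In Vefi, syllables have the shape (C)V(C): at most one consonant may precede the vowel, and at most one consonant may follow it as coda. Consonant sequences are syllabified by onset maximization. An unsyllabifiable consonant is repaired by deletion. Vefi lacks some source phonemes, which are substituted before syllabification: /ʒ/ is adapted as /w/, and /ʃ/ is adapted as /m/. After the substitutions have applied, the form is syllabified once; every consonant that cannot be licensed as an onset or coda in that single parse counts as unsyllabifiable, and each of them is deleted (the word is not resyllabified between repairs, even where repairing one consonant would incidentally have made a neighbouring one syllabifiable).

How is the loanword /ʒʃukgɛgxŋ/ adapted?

mukgɛg

Substitution: /ʒ/ → /w/, /ʃ/ → /m/, giving /wmukgɛgxŋ/.
The consonants /w/, /x/, /ŋ/ cannot be parsed into a legal (C)V(C) syllable (at most one coda consonant is licensed; onsets are limited to one consonant).
Deleting the stranded consonants removes /w/, /x/, /ŋ/.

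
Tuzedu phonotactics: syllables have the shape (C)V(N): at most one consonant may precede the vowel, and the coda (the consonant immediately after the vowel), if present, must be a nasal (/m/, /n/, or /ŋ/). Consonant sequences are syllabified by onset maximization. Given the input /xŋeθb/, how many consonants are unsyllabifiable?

Under (C)V(N), the unsyllabifiable consonants are /x/, /θ/, /b/ (only a nasal (/m/, /n/, or /ŋ/) is licensed in coda position; onsets are limited to one consonant).

3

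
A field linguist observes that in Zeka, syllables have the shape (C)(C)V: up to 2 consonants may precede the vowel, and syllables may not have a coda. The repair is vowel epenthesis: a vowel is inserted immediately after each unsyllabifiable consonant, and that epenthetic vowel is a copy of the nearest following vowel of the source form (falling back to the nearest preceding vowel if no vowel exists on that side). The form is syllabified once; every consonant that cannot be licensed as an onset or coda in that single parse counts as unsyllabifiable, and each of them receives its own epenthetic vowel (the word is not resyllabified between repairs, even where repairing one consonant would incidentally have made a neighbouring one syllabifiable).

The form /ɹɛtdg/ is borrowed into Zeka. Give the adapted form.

ɹɛtɛdɛgɛ

Under (C)(C)V, the unsyllabifiable consonants are /t/, /d/, /g/ (no codas are permitted; onsets may contain at most 2 consonants).
Inserting the epenthetic vowel yields /t/ → /tɛ/, /d/ → /dɛ/, /g/ → /gɛ/.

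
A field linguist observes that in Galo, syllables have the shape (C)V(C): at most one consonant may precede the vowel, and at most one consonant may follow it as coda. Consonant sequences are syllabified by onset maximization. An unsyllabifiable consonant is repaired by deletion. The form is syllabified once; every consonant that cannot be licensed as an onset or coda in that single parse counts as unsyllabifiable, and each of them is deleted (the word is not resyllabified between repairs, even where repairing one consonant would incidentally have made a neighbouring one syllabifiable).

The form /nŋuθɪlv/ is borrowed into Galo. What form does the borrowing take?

ŋuθɪl

Syllabifying with onset maximization leaves /n/, /v/ stranded (at most one coda consonant is licensed; onsets are limited to one consonant).
Each unlicensed consonant is deleted: /n/, /v/.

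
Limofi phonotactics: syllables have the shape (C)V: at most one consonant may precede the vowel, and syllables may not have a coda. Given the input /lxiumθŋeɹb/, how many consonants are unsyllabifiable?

5

Syllabifying with onset maximization leaves /l/, /m/, /θ/, /ɹ/, /b/ stranded (no codas are permitted; onsets are limited to one consonant).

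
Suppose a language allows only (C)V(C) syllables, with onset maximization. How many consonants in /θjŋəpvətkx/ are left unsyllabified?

4

Under (C)V(C), the unsyllabifiable consonants are /θ/, /j/, /k/, /x/ (at most one coda consonant is licensed; onsets are limited to one consonant).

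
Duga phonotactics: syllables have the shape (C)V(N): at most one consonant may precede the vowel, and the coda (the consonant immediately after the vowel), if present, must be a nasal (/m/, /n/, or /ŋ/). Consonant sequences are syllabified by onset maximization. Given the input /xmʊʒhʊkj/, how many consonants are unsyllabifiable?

Under (C)V(N), the unsyllabifiable consonants are /x/, /ʒ/, /k/, /j/ (only a nasal (/m/, /n/, or /ŋ/) is licensed in coda position; onsets are limited to one consonant).

4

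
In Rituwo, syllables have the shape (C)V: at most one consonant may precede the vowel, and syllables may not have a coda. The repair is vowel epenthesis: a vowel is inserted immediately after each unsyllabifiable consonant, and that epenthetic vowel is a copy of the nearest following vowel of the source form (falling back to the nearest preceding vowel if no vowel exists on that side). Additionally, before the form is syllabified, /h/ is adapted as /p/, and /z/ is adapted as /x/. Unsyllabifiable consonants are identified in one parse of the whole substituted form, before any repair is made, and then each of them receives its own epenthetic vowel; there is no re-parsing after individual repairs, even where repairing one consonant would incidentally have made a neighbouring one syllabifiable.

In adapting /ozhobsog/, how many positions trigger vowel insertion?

After substitution the input is /oxpobsog/.
The unsyllabifiable consonants are /x/, /b/, /g/; each receives one epenthetic vowel.

3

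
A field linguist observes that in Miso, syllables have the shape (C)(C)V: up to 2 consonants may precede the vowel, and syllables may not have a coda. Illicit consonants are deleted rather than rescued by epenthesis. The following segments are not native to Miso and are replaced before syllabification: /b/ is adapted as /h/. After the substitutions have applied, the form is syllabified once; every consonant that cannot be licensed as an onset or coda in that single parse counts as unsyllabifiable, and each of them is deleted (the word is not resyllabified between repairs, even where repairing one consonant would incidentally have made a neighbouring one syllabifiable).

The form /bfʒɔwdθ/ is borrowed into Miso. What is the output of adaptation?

fʒɔ

Substitution: /b/ → /h/, giving /hfʒɔwdθ/.
Syllabifying with onset maximization leaves /h/, /w/, /d/, /θ/ stranded (no codas are permitted; onsets may contain at most 2 consonants).
Each unlicensed consonant is deleted: /h/, /w/, /d/, /θ/.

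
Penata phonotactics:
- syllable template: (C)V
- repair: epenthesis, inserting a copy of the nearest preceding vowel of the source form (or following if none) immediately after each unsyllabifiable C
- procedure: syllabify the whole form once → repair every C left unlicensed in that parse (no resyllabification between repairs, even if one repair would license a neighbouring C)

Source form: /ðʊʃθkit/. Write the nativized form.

Under (C)V, the unsyllabifiable consonants are /ʃ/, /θ/, /t/ (no codas are permitted; onsets are limited to one consonant).
Epenthesis after each stranded consonant: /ʃ/ → /ʃʊ/, /θ/ → /θʊ/, /t/ → /ti/.

ðʊʃʊθʊkiti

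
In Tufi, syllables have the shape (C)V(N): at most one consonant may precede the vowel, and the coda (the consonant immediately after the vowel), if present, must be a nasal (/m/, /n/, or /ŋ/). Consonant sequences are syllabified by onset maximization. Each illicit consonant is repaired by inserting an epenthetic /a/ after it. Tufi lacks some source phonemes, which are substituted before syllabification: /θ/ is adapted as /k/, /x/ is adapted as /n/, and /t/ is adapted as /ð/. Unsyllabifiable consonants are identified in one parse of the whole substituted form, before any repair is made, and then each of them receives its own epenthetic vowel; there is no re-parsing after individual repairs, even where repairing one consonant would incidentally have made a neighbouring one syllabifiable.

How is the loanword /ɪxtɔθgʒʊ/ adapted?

ɪnðɔkagaʒʊ

Substitution: /x/ → /n/, /t/ → /ð/, /θ/ → /k/, giving /ɪnðɔkgʒʊ/.
Syllabifying with onset maximization leaves /k/, /g/ stranded (only a nasal (/m/, /n/, or /ŋ/) is licensed in coda position; onsets are limited to one consonant).
Epenthesis after each stranded consonant: /k/ → /ka/, /g/ → /ga/.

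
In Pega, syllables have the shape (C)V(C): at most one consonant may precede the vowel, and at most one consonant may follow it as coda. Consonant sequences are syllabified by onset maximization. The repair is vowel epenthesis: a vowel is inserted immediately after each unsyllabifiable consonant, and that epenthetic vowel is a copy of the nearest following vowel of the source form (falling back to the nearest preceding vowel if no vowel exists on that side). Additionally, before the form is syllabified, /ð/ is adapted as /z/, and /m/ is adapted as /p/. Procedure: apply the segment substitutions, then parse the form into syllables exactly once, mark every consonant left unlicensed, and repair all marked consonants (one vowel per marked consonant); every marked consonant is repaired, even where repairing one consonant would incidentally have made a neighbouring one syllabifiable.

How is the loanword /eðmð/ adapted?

Substitution: /ð/ → /z/, /m/ → /p/, giving /ezpz/.
Syllabifying with onset maximization leaves /p/, /z/ stranded (at most one coda consonant is licensed; onsets are limited to one consonant).
Epenthesis after each stranded consonant: /p/ → /pe/, /z/ → /ze/.

ezpeze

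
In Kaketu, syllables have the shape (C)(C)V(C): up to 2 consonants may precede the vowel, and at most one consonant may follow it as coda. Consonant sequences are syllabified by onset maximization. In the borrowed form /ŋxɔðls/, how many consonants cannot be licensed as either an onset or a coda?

Under (C)(C)V(C), the unsyllabifiable consonants are /l/, /s/ (at most one coda consonant is licensed; onsets may contain at most 2 consonants).

2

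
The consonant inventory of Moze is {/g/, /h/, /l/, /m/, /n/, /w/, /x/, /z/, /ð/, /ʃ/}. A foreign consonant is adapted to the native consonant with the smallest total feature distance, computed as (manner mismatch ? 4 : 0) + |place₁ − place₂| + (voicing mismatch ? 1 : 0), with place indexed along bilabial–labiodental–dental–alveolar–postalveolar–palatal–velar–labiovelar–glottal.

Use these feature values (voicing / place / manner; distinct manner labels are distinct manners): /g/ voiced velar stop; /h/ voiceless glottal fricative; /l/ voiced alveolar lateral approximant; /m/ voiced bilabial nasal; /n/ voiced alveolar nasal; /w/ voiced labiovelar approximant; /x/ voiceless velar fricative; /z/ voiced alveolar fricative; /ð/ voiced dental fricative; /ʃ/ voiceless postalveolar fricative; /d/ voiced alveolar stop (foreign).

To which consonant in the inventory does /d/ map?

g

/g/ is closest: same manner (stop), place distance 3 (alveolar→velar), same voicing; total 3. Next closest is /l/ at distance 4.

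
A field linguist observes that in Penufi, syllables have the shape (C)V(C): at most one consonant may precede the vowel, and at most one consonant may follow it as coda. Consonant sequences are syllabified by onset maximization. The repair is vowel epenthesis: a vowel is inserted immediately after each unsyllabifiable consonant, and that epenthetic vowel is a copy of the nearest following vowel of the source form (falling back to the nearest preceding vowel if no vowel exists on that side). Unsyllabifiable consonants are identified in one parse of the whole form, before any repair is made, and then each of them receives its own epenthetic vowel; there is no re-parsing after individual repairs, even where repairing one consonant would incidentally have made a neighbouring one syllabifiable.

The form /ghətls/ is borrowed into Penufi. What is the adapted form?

gəhətləsə

Syllabifying with onset maximization leaves /g/, /l/, /s/ stranded (at most one coda consonant is licensed; onsets are limited to one consonant).
Epenthesis after each stranded consonant: /g/ → /gə/, /l/ → /lə/, /s/ → /sə/.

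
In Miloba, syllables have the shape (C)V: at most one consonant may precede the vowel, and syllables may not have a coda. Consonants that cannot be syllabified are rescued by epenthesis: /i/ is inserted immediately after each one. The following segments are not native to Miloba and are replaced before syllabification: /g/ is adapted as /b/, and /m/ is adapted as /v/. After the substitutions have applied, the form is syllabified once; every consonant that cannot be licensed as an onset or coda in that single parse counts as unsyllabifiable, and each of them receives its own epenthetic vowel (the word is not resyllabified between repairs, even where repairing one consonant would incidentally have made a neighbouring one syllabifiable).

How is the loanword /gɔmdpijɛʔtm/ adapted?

bɔvidipijɛʔitivi

Substitution: /g/ → /b/, /m/ → /v/, giving /bɔvdpijɛʔtv/.
Under (C)V, the unsyllabifiable consonants are /v/, /d/, /ʔ/, /t/, /v/ (no codas are permitted; onsets are limited to one consonant).
Epenthesis after each stranded consonant: /v/ → /vi/, /d/ → /di/, /ʔ/ → /ʔi/, /t/ → /ti/, /v/ → /vi/.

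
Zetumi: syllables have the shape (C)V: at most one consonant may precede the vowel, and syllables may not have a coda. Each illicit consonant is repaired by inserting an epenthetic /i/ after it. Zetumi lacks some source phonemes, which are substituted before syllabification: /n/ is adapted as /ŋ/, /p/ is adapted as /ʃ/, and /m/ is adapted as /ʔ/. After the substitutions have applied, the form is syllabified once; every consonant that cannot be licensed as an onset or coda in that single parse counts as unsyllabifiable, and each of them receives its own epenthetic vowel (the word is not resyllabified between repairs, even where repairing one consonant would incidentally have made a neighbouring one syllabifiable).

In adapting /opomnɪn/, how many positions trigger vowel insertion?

After substitution the input is /oʃoʔŋɪŋ/.
The unsyllabifiable consonants are /ʔ/, /ŋ/; each receives one epenthetic vowel.

2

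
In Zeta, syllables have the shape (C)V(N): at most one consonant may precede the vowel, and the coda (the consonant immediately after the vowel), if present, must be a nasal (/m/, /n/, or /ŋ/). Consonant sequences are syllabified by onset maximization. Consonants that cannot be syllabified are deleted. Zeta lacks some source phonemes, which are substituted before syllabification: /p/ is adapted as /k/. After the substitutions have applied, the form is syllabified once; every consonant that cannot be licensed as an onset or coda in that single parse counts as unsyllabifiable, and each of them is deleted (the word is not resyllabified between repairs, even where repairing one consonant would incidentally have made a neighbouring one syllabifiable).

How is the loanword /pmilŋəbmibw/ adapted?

Substitution: /p/ → /k/, giving /kmilŋəbmibw/.
The consonants /k/, /l/, /b/, /b/, /w/ cannot be parsed into a legal (C)V(N) syllable (only a nasal (/m/, /n/, or /ŋ/) is licensed in coda position; onsets are limited to one consonant).
Deleting the stranded consonants removes /k/, /l/, /b/, /b/, /w/.

miŋəmi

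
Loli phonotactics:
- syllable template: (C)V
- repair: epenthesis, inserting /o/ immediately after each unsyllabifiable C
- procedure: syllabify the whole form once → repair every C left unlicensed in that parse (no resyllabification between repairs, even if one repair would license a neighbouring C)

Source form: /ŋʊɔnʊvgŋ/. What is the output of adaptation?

Syllabifying with onset maximization leaves /v/, /g/, /ŋ/ stranded (no codas are permitted; onsets are limited to one consonant).
Inserting the epenthetic vowel yields /v/ → /vo/, /g/ → /go/, /ŋ/ → /ŋo/.

ŋʊɔnʊvogoŋo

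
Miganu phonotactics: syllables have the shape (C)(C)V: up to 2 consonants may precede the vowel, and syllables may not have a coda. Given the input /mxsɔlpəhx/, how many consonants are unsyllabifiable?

Syllabifying with onset maximization leaves /m/, /h/, /x/ stranded (no codas are permitted; onsets may contain at most 2 consonants).

3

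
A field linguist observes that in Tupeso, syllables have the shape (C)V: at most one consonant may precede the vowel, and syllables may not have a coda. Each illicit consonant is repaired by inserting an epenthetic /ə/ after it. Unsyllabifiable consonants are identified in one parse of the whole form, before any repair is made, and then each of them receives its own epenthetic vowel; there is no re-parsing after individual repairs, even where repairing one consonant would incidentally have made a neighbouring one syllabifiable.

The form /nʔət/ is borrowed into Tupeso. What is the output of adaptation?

Syllabifying with onset maximization leaves /n/, /t/ stranded (no codas are permitted; onsets are limited to one consonant).
Each unlicensed consonant becomes the onset of a new syllable: /n/ → /nə/, /t/ → /tə/.

nəʔətə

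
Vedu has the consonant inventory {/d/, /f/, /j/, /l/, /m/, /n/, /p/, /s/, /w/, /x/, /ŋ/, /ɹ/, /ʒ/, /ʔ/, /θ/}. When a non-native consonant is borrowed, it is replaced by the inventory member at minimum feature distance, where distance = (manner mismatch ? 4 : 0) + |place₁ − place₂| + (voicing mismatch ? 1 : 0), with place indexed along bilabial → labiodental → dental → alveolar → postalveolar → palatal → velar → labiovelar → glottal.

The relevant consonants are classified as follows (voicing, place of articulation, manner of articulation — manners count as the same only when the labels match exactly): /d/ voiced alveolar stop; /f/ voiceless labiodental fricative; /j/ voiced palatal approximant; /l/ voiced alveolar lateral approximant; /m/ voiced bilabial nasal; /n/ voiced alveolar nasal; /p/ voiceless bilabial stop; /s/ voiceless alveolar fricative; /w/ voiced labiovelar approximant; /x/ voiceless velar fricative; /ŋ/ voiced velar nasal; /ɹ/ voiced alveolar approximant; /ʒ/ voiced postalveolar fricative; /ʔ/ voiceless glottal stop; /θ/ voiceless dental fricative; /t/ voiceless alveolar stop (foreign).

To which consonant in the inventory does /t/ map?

d

/d/ is closest: same manner (stop), place distance 0 (alveolar→alveolar), voicing differs (+1); total 1. Next closest is /p/ at distance 3.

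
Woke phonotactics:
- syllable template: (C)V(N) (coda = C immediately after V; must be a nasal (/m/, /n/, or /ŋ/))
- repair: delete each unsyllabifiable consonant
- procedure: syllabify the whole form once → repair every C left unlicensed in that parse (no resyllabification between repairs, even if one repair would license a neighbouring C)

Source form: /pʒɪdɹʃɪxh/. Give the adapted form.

ʒɪʃɪ

The consonants /p/, /d/, /ɹ/, /x/, /h/ cannot be parsed into a legal (C)V(N) syllable (only a nasal (/m/, /n/, or /ŋ/) is licensed in coda position; onsets are limited to one consonant).
Deletion applies to /p/, /d/, /ɹ/, /x/, /h/.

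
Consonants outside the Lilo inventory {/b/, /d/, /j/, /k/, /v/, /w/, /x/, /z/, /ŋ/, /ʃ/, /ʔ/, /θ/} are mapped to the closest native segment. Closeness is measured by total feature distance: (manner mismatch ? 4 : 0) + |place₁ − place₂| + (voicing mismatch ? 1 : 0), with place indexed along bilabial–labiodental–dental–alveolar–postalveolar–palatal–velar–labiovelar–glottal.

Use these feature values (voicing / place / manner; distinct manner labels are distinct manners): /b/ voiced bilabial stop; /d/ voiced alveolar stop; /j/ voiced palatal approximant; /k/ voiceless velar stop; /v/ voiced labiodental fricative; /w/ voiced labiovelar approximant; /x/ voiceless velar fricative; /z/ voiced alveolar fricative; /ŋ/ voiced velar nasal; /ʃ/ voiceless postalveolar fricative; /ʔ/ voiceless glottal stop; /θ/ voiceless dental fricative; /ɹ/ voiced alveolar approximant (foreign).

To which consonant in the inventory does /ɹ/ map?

j

/j/ is closest: same manner (approximant), place distance 2 (alveolar→palatal), same voicing; total 2. Next closest is /d/ at distance 4.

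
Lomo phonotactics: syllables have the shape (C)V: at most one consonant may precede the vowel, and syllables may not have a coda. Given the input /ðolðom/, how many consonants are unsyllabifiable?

2

The consonants /l/, /m/ cannot be parsed into a legal (C)V syllable (no codas are permitted; onsets are limited to one consonant).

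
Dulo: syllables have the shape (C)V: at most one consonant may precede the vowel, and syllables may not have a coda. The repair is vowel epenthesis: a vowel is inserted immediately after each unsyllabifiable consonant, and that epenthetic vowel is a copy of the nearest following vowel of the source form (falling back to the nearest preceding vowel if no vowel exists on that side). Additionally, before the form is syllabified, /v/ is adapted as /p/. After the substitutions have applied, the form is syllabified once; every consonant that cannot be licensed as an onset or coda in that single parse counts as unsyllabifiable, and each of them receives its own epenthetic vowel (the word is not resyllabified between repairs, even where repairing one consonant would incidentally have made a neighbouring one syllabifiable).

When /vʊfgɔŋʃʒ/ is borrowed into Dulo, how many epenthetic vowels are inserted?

4

After substitution the input is /pʊfgɔŋʃʒ/.
The unsyllabifiable consonants are /f/, /ŋ/, /ʃ/, /ʒ/; each receives one epenthetic vowel.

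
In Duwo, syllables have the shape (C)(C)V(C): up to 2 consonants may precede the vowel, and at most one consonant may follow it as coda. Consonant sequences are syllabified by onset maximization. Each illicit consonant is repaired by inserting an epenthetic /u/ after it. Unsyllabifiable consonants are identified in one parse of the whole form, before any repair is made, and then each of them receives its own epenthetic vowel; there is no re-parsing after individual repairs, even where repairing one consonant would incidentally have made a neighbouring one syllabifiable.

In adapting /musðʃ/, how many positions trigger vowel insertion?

2

The unsyllabifiable consonants are /ð/, /ʃ/; each receives one epenthetic vowel.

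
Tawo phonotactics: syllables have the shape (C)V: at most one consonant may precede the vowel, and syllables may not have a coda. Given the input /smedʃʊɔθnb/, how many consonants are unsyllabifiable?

Syllabifying with onset maximization leaves /s/, /d/, /θ/, /n/, /b/ stranded (no codas are permitted; onsets are limited to one consonant).

5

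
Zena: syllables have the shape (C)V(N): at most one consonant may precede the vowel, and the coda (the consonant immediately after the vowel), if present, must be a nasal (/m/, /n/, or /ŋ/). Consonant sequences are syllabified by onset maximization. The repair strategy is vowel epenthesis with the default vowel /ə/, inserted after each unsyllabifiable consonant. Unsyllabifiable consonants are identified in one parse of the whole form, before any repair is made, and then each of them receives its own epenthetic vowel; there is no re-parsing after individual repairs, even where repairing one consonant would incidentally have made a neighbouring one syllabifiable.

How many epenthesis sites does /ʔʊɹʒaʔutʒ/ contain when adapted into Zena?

3

The unsyllabifiable consonants are /ɹ/, /t/, /ʒ/; each receives one epenthetic vowel.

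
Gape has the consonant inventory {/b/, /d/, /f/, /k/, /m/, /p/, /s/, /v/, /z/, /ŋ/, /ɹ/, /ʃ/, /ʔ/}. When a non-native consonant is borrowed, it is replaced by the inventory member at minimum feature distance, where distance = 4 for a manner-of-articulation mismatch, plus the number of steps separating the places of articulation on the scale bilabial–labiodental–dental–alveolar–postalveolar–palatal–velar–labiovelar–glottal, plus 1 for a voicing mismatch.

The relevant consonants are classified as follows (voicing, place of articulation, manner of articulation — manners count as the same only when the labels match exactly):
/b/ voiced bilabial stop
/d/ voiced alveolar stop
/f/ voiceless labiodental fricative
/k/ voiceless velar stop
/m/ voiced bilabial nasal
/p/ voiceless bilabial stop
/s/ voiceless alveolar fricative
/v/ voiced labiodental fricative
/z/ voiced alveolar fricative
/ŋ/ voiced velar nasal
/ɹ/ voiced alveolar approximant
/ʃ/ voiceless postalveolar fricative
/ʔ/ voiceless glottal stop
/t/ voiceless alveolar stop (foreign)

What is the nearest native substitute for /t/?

/d/ is closest: same manner (stop), place distance 0 (alveolar→alveolar), voicing differs (+1); total 1. Next closest is /k/ at distance 3.

d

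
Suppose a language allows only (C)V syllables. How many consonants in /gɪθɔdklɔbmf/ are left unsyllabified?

Syllabifying with onset maximization leaves /d/, /k/, /b/, /m/, /f/ stranded (no codas are permitted; onsets are limited to one consonant).

5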